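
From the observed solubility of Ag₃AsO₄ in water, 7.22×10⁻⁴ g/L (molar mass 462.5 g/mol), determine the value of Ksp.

Molar solubility s = (7.22×10⁻⁴ g/L) / (462.5 g/mol) = 1.5611×10⁻⁶ mol/L
Ag₃AsO₄(s) ⇌ 3 Ag⁺(aq) + AsO₄³⁻(aq)
Call the molar solubility s, so that [Ag⁺] = 3s and [AsO₄³⁻] = s.
Ksp = [Ag⁺]^3[AsO₄³⁻] = (3s)^3 · s = 27s^4
Ksp = 27 × (1.5611×10⁻⁶)^4 = 1.60×10⁻²²

Ksp = 1.60×10⁻²²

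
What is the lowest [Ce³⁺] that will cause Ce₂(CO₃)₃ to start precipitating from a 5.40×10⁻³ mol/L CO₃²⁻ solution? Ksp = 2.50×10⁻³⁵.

1.26×10⁻¹⁴ M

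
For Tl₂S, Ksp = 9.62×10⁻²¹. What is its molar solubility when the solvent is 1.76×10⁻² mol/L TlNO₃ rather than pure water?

3.11×10⁻¹⁷ M

Tl₂S(s) ⇌ 2 Tl⁺(aq) + S²⁻(aq)
With Tl⁺ already at 1.76×10⁻² mol/L and s small, take [Tl⁺] ≈ 1.76×10⁻² mol/L and [S²⁻] = s.
Ksp = [Tl⁺]^2[S²⁻] = (1.76×10⁻²)^2s
s = 9.62×10⁻²¹ / (1.76×10⁻²)^2 = 3.11×10⁻¹⁷
s = 3.11×10⁻¹⁷ mol/L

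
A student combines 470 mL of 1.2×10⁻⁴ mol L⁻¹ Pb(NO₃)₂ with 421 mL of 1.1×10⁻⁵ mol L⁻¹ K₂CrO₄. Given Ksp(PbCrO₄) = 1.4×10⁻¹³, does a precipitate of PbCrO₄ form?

Yes

Total volume after mixing = 470 + 421 = 891 mL.
[Pb²⁺] = (1.2×10⁻⁴)(470)/891 = 6.3×10⁻⁵ mol L⁻¹
[CrO₄²⁻] = (1.1×10⁻⁵)(421)/891 = 5.2×10⁻⁶ mol L⁻¹
Q = [Pb²⁺][CrO₄²⁻] = 3.3×10⁻¹⁰
Since Q (3.3×10⁻¹⁰) exceeds Ksp (1.4×10⁻¹³), PbCrO₄ will precipitate.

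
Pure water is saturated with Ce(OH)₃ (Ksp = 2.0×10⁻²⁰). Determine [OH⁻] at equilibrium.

1.6×10⁻⁵ M

Ce(OH)₃(s) ⇌ Ce³⁺(aq) + 3 OH⁻(aq)
Call the molar solubility s, so that [Ce³⁺] = s and [OH⁻] = 3s.
Ksp = [Ce³⁺][OH⁻]^3 = s · (3s)^3 = 27s^4 = 2.0×10⁻²⁰
s = 5.2×10⁻⁶ mol L⁻¹
[OH⁻] = 3s = 1.6×10⁻⁵ mol L⁻¹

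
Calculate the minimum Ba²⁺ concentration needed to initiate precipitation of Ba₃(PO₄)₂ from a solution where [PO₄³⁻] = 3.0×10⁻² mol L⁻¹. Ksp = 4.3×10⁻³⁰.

Precipitation begins when Q = Ksp.
Ba₃(PO₄)₂(s) ⇌ 3 Ba²⁺(aq) + 2 PO₄³⁻(aq)
Ksp = [Ba²⁺]^3[PO₄³⁻]^2 = [Ba²⁺]^3(3.0×10⁻²)^2
[Ba²⁺]^3 = 4.3×10⁻³⁰ / (3.0×10⁻²)^2 = 4.8×10⁻²⁷
[Ba²⁺] = 1.7×10⁻⁹ mol L⁻¹

1.7×10⁻⁹ M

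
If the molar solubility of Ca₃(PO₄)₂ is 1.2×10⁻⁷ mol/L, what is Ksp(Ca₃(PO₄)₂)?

Ksp = 2.7×10⁻³³

Ca₃(PO₄)₂(s) ⇌ 3 Ca²⁺(aq) + 2 PO₄³⁻(aq)
For each mole of Ca₃(PO₄)₂ that dissolves per liter, [Ca²⁺] = 3s and [PO₄³⁻] = 2s; let s denote this solubility.
Ksp = [Ca²⁺]^3[PO₄³⁻]^2 = (3s)^3 · (2s)^2 = 108s^5
Ksp = 108 × (1.2×10⁻⁷)^5 = 2.7×10⁻³³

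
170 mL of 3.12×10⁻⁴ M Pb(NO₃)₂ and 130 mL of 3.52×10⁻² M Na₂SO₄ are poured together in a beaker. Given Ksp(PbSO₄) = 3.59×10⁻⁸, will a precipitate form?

After mixing, V = 170 mL + 130 mL = 300 mL.
[Pb²⁺] = (3.12×10⁻⁴)(170)/300 = 1.77×10⁻⁴ M
[SO₄²⁻] = (3.52×10⁻²)(130)/300 = 1.53×10⁻² M
Q = [Pb²⁺][SO₄²⁻] = 2.70×10⁻⁶
Because Q > Ksp (2.70×10⁻⁶ vs 3.59×10⁻⁸), a precipitate of PbSO₄ forms.

Yes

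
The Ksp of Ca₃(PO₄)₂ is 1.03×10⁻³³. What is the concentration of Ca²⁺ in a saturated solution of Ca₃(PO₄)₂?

2.97×10⁻⁷ M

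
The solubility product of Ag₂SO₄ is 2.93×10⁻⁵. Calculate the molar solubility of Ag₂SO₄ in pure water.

1.94×10⁻² M

Ag₂SO₄(s) ⇌ 2 Ag⁺(aq) + SO₄²⁻(aq)
For each mole of Ag₂SO₄ that dissolves per liter, [Ag⁺] = 2s and [SO₄²⁻] = s; let s denote this solubility.
Ksp = [Ag⁺]^2[SO₄²⁻] = (2s)^2 · s = 4s^3
4s^3 = 2.93×10⁻⁵  ⇒  s^3 = 7.33×10⁻⁶
s = 1.94×10⁻² mol L⁻¹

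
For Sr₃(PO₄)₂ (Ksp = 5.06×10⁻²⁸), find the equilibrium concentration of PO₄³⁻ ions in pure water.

2.72×10⁻⁶ M

Sr₃(PO₄)₂(s) ⇌ 3 Sr²⁺(aq) + 2 PO₄³⁻(aq)
For each mole of Sr₃(PO₄)₂ that dissolves per liter, [Sr²⁺] = 3s and [PO₄³⁻] = 2s; let s denote this solubility.
Ksp = [Sr²⁺]^3[PO₄³⁻]^2 = (3s)^3 · (2s)^2 = 108s^5 = 5.06×10⁻²⁸
s = 1.36×10⁻⁶ M
[PO₄³⁻] = 2s = 2.72×10⁻⁶ M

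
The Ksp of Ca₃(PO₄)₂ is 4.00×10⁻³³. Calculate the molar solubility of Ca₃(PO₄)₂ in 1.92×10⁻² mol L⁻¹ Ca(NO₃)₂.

1.19×10⁻¹⁴ M

Ca₃(PO₄)₂(s) ⇌ 3 Ca²⁺(aq) + 2 PO₄³⁻(aq)
Ca²⁺ is already present at 1.92×10⁻² mol L⁻¹. If s mol/L of Ca₃(PO₄)₂ dissolves, [PO₄³⁻] = 2s while [Ca²⁺] ≈ 1.92×10⁻² mol L⁻¹.
Ksp = [Ca²⁺]^3[PO₄³⁻]^2 = (1.92×10⁻²)^3(2s)^2
(2s)^2 = 4.00×10⁻³³ / (1.92×10⁻²)^3 = 5.65×10⁻²⁸
s = 1.19×10⁻¹⁴ mol L⁻¹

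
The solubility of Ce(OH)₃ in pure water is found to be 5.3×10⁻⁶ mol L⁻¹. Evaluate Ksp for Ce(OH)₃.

Ksp = 2.1×10⁻²⁰

Ce(OH)₃(s) ⇌ Ce³⁺(aq) + 3 OH⁻(aq)
If s mol/L of Ce(OH)₃ dissolves, [Ce³⁺] = s and [OH⁻] = 3s.
Ksp = [Ce³⁺][OH⁻]^3 = s · (3s)^3 = 27s^4
Ksp = 27 × (5.3×10⁻⁶)^4 = 2.1×10⁻²⁰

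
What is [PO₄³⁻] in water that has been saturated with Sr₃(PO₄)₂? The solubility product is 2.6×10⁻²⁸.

Sr₃(PO₄)₂(s) ⇌ 3 Sr²⁺(aq) + 2 PO₄³⁻(aq)
For each mole of Sr₃(PO₄)₂ that dissolves per liter, [Sr²⁺] = 3s and [PO₄³⁻] = 2s; let s denote this solubility.
Ksp = [Sr²⁺]^3[PO₄³⁻]^2 = (3s)^3 · (2s)^2 = 108s^5 = 2.6×10⁻²⁸
s = 1.2×10⁻⁶ mol L⁻¹
[PO₄³⁻] = 2s = 2.4×10⁻⁶ mol L⁻¹

2.4×10⁻⁶ M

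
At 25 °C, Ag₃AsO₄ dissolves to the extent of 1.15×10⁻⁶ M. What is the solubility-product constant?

Ag₃AsO₄(s) ⇌ 3 Ag⁺(aq) + AsO₄³⁻(aq)
Call the molar solubility s, so that [Ag⁺] = 3s and [AsO₄³⁻] = s.
Ksp = [Ag⁺]^3[AsO₄³⁻] = (3s)^3 · s = 27s^4
Ksp = 27 × (1.15×10⁻⁶)^4 = 4.72×10⁻²³

Ksp = 4.72×10⁻²³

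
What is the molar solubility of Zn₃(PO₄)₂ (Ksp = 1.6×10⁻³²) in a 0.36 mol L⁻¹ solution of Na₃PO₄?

1.7×10⁻¹¹ M

Zn₃(PO₄)₂(s) ⇌ 3 Zn²⁺(aq) + 2 PO₄³⁻(aq)
The solution already contains PO₄³⁻ at 0.36 mol L⁻¹. Let s be the molar solubility of Zn₃(PO₄)₂.
[PO₄³⁻] ≈ 0.36 mol L⁻¹ (common ion dominates); [Zn²⁺] = 3s.
Ksp = [Zn²⁺]^3[PO₄³⁻]^2 = (3s)^3(0.36)^2
(3s)^3 = 1.6×10⁻³² / (0.36)^2 = 1.2×10⁻³¹
s = 1.7×10⁻¹¹ mol L⁻¹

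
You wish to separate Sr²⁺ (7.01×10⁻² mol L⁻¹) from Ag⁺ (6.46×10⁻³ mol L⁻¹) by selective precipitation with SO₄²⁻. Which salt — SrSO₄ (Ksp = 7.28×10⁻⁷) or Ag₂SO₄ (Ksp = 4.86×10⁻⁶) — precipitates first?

SrSO₄

Each salt precipitates once Q = Ksp for that salt.
For SrSO₄: [SO₄²⁻] = (Ksp/[Sr²⁺]) = 1.04×10⁻⁵ mol L⁻¹
For Ag₂SO₄: [SO₄²⁻] = (Ksp/[Ag⁺]^2) = 0.116 mol L⁻¹
Since SrSO₄ needs less SO₄²⁻ to reach saturation, it precipitates first.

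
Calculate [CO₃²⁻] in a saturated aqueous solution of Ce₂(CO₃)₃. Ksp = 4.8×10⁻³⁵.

1.6×10⁻⁷ M

Ce₂(CO₃)₃(s) ⇌ 2 Ce³⁺(aq) + 3 CO₃²⁻(aq)
For each mole of Ce₂(CO₃)₃ that dissolves per liter, [Ce³⁺] = 2s and [CO₃²⁻] = 3s; let s denote this solubility.
Ksp = [Ce³⁺]^2[CO₃²⁻]^3 = (2s)^2 · (3s)^3 = 108s^5 = 4.8×10⁻³⁵
s = 5.4×10⁻⁸ M
[CO₃²⁻] = 3s = 1.6×10⁻⁷ M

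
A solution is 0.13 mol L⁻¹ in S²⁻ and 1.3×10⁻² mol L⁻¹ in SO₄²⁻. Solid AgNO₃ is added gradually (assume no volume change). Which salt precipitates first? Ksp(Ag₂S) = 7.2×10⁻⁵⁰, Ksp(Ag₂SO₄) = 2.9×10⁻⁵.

Ag₂S

Precipitation of each salt begins when its ion product equals Ksp.
For Ag₂S: [Ag⁺] = (Ksp/[S²⁻])^(1/2) = 7.4×10⁻²⁵ mol L⁻¹
For Ag₂SO₄: [Ag⁺] = (Ksp/[SO₄²⁻])^(1/2) = 4.7×10⁻² mol L⁻¹
The smaller threshold [Ag⁺] is reached first, so Ag₂S precipitates first.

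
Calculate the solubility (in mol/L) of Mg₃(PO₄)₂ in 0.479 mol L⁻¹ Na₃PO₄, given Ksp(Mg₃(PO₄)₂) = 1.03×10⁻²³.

1.18×10⁻⁸ M

Mg₃(PO₄)₂(s) ⇌ 3 Mg²⁺(aq) + 2 PO₄³⁻(aq)
With PO₄³⁻ already at 0.479 mol L⁻¹ and s small, take [PO₄³⁻] ≈ 0.479 mol L⁻¹ and [Mg²⁺] = 3s.
Ksp = [Mg²⁺]^3[PO₄³⁻]^2 = (3s)^3(0.479)^2
(3s)^3 = 1.03×10⁻²³ / (0.479)^2 = 4.49×10⁻²³
s = 1.18×10⁻⁸ mol L⁻¹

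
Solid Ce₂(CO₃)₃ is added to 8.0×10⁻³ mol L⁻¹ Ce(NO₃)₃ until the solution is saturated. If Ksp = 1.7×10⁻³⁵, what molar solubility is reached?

2.1×10⁻¹¹ M

Ce₂(CO₃)₃(s) ⇌ 2 Ce³⁺(aq) + 3 CO₃²⁻(aq)
Let s be the solubility of Ce₂(CO₃)₃ here. The common ion gives [Ce³⁺] ≈ 8.0×10⁻³ mol L⁻¹, and [CO₃²⁻] = 3s.
Ksp = [Ce³⁺]^2[CO₃²⁻]^3 = (8.0×10⁻³)^2(3s)^3
(3s)^3 = 1.7×10⁻³⁵ / (8.0×10⁻³)^2 = 2.7×10⁻³¹
s = 2.1×10⁻¹¹ mol L⁻¹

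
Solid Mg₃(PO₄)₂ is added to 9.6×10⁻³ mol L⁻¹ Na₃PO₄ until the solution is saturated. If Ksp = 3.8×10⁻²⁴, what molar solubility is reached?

Mg₃(PO₄)₂(s) ⇌ 3 Mg²⁺(aq) + 2 PO₄³⁻(aq)
PO₄³⁻ is already present at 9.6×10⁻³ mol L⁻¹. If s mol/L of Mg₃(PO₄)₂ dissolves, [Mg²⁺] = 3s while [PO₄³⁻] ≈ 9.6×10⁻³ mol L⁻¹.
Ksp = [Mg²⁺]^3[PO₄³⁻]^2 = (3s)^3(9.6×10⁻³)^2
(3s)^3 = 3.8×10⁻²⁴ / (9.6×10⁻³)^2 = 4.1×10⁻²⁰
s = 1.2×10⁻⁷ mol L⁻¹

1.2×10⁻⁷ M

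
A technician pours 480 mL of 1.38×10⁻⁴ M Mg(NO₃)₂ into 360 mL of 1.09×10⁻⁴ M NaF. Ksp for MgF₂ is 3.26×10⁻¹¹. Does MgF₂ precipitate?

No

After mixing, V = 480 mL + 360 mL = 840 mL.
[Mg²⁺] = (1.38×10⁻⁴)(480)/840 = 7.89×10⁻⁵ M
[F⁻] = (1.09×10⁻⁴)(360)/840 = 4.67×10⁻⁵ M
Q = [Mg²⁺][F⁻]^2 = 1.72×10⁻¹³
Q < Ksp (1.72×10⁻¹³ vs 3.26×10⁻¹¹); the solution remains unsaturated and no precipitate forms.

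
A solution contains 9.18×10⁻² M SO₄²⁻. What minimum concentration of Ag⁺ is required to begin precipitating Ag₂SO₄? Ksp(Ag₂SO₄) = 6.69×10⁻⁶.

A salt starts to precipitate once the ion product Q reaches its Ksp.
Ag₂SO₄(s) ⇌ 2 Ag⁺(aq) + SO₄²⁻(aq)
Ksp = [Ag⁺]^2[SO₄²⁻] = [Ag⁺]^2(9.18×10⁻²)
[Ag⁺]^2 = 6.69×10⁻⁶ / (9.18×10⁻²) = 7.29×10⁻⁵
[Ag⁺] = 8.54×10⁻³ M

8.54×10⁻³ M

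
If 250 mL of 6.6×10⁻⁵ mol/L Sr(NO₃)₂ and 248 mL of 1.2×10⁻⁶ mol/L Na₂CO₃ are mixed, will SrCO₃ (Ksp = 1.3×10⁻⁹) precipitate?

After mixing, V = 250 mL + 248 mL = 498 mL.
[Sr²⁺] = (6.6×10⁻⁵)(250)/498 = 3.3×10⁻⁵ mol/L
[CO₃²⁻] = (1.2×10⁻⁶)(248)/498 = 6.0×10⁻⁷ mol/L
Q = [Sr²⁺][CO₃²⁻] = 2.0×10⁻¹¹
Q < Ksp (2.0×10⁻¹¹ vs 1.3×10⁻⁹); the solution remains unsaturated and no precipitate forms.

No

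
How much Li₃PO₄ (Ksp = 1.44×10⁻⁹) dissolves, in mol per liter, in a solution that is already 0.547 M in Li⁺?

8.80×10⁻⁹ M

Li₃PO₄(s) ⇌ 3 Li⁺(aq) + PO₄³⁻(aq)
Let s be the solubility of Li₃PO₄ here. The common ion gives [Li⁺] ≈ 0.547 M, and [PO₄³⁻] = s.
Ksp = [Li⁺]^3[PO₄³⁻] = (0.547)^3s
s = 1.44×10⁻⁹ / (0.547)^3 = 8.80×10⁻⁹
s = 8.80×10⁻⁹ M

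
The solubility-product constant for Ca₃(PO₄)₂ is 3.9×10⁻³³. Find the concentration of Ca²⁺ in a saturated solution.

Ca₃(PO₄)₂(s) ⇌ 3 Ca²⁺(aq) + 2 PO₄³⁻(aq)
Call the molar solubility s, so that [Ca²⁺] = 3s and [PO₄³⁻] = 2s.
Ksp = [Ca²⁺]^3[PO₄³⁻]^2 = (3s)^3 · (2s)^2 = 108s^5 = 3.9×10⁻³³
s = 1.3×10⁻⁷ mol/L
[Ca²⁺] = 3s = 3.9×10⁻⁷ mol/L

3.9×10⁻⁷ M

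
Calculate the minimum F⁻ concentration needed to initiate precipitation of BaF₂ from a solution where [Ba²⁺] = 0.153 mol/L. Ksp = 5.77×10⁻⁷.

1.94×10⁻³ M

The threshold for precipitation is Q = Ksp.
BaF₂(s) ⇌ Ba²⁺(aq) + 2 F⁻(aq)
Ksp = [Ba²⁺][F⁻]^2 = [F⁻]^2(0.153)
[F⁻]^2 = 5.77×10⁻⁷ / (0.153) = 3.77×10⁻⁶
[F⁻] = 1.94×10⁻³ mol/L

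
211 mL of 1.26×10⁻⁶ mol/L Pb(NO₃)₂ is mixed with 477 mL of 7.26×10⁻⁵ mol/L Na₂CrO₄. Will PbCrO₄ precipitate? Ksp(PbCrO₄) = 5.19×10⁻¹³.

After mixing, V = 211 mL + 477 mL = 688 mL.
[Pb²⁺] = (1.26×10⁻⁶)(211)/688 = 3.86×10⁻⁷ mol/L
[CrO₄²⁻] = (7.26×10⁻⁵)(477)/688 = 5.03×10⁻⁵ mol/L
Q = [Pb²⁺][CrO₄²⁻] = 1.95×10⁻¹¹
Since Q (1.95×10⁻¹¹) exceeds Ksp (5.19×10⁻¹³), PbCrO₄ will precipitate.

Yes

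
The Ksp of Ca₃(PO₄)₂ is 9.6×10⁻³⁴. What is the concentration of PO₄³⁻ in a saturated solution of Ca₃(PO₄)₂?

2.0×10⁻⁷ M

Ca₃(PO₄)₂(s) ⇌ 3 Ca²⁺(aq) + 2 PO₄³⁻(aq)
With molar solubility s: [Ca²⁺] = 3s, [PO₄³⁻] = 2s.
Ksp = [Ca²⁺]^3[PO₄³⁻]^2 = (3s)^3 · (2s)^2 = 108s^5 = 9.6×10⁻³⁴
s = 9.8×10⁻⁸ mol L⁻¹
[PO₄³⁻] = 2s = 2.0×10⁻⁷ mol L⁻¹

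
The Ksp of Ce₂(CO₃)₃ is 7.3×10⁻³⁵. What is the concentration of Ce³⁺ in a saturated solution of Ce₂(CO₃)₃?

1.2×10⁻⁷ M

Ce₂(CO₃)₃(s) ⇌ 2 Ce³⁺(aq) + 3 CO₃²⁻(aq)
Call the molar solubility s, so that [Ce³⁺] = 2s and [CO₃²⁻] = 3s.
Ksp = [Ce³⁺]^2[CO₃²⁻]^3 = (2s)^2 · (3s)^3 = 108s^5 = 7.3×10⁻³⁵
s = 5.8×10⁻⁸ mol/L
[Ce³⁺] = 2s = 1.2×10⁻⁷ mol/L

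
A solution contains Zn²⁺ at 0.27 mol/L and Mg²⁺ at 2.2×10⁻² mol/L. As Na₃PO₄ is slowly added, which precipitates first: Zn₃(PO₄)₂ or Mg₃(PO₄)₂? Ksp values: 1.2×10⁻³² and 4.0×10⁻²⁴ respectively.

Precipitation of each salt begins when its ion product equals Ksp.
For Zn₃(PO₄)₂: [PO₄³⁻] = (Ksp/[Zn²⁺]^3)^(1/2) = 7.8×10⁻¹⁶ mol/L
For Mg₃(PO₄)₂: [PO₄³⁻] = (Ksp/[Mg²⁺]^3)^(1/2) = 6.1×10⁻¹⁰ mol/L
The smaller threshold [PO₄³⁻] is reached first, so Zn₃(PO₄)₂ precipitates first.

Zn₃(PO₄)₂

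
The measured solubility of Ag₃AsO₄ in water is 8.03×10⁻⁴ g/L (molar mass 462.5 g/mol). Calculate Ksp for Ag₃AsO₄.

s = (8.03×10⁻⁴ g L⁻¹)/(462.5 g mol⁻¹) = 1.7362×10⁻⁶ M
Ag₃AsO₄(s) ⇌ 3 Ag⁺(aq) + AsO₄³⁻(aq)
Call the molar solubility s, so that [Ag⁺] = 3s and [AsO₄³⁻] = s.
Ksp = [Ag⁺]^3[AsO₄³⁻] = (3s)^3 · s = 27s^4
Ksp = 27 × (1.7362×10⁻⁶)^4 = 2.45×10⁻²²

Ksp = 2.45×10⁻²²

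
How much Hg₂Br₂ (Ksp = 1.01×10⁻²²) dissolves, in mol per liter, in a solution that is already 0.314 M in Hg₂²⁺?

8.97×10⁻¹² M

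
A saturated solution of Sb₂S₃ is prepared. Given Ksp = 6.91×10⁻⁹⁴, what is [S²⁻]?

Sb₂S₃(s) ⇌ 2 Sb³⁺(aq) + 3 S²⁻(aq)
If s mol/L of Sb₂S₃ dissolves, [Sb³⁺] = 2s and [S²⁻] = 3s.
Ksp = [Sb³⁺]^2[S²⁻]^3 = (2s)^2 · (3s)^3 = 108s^5 = 6.91×10⁻⁹⁴
s = 9.15×10⁻²⁰ mol L⁻¹
[S²⁻] = 3s = 2.74×10⁻¹⁹ mol L⁻¹

2.74×10⁻¹⁹ M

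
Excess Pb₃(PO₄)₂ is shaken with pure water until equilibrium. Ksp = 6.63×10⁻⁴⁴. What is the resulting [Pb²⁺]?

2.72×10⁻⁹ M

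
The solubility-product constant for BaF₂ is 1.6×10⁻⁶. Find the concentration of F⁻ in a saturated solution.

BaF₂(s) ⇌ Ba²⁺(aq) + 2 F⁻(aq)
Let s be the molar solubility. Then [Ba²⁺] = s and [F⁻] = 2s.
Ksp = [Ba²⁺][F⁻]^2 = s · (2s)^2 = 4s^3 = 1.6×10⁻⁶
s = 7.4×10⁻³ M
[F⁻] = 2s = 1.5×10⁻² M

1.5×10⁻² M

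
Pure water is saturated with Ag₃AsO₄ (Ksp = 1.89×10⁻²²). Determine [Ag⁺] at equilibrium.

Ag₃AsO₄(s) ⇌ 3 Ag⁺(aq) + AsO₄³⁻(aq)
With molar solubility s: [Ag⁺] = 3s, [AsO₄³⁻] = s.
Ksp = [Ag⁺]^3[AsO₄³⁻] = (3s)^3 · s = 27s^4 = 1.89×10⁻²²
s = 1.63×10⁻⁶ mol L⁻¹
[Ag⁺] = 3s = 4.88×10⁻⁶ mol L⁻¹

4.88×10⁻⁶ M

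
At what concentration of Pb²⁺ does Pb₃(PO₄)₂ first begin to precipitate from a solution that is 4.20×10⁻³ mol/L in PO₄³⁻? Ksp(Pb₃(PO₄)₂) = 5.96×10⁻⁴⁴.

1.50×10⁻¹³ M

A salt starts to precipitate once the ion product Q reaches its Ksp.
Pb₃(PO₄)₂(s) ⇌ 3 Pb²⁺(aq) + 2 PO₄³⁻(aq)
Ksp = [Pb²⁺]^3[PO₄³⁻]^2 = [Pb²⁺]^3(4.20×10⁻³)^2
[Pb²⁺]^3 = 5.96×10⁻⁴⁴ / (4.20×10⁻³)^2 = 3.38×10⁻³⁹
[Pb²⁺] = 1.50×10⁻¹³ mol/L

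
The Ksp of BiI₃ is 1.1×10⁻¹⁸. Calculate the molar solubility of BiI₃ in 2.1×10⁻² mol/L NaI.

1.2×10⁻¹³ M

BiI₃(s) ⇌ Bi³⁺(aq) + 3 I⁻(aq)
With I⁻ already at 2.1×10⁻² mol/L and s small, take [I⁻] ≈ 2.1×10⁻² mol/L and [Bi³⁺] = s.
Ksp = [Bi³⁺][I⁻]^3 = s(2.1×10⁻²)^3
s = 1.1×10⁻¹⁸ / (2.1×10⁻²)^3 = 1.2×10⁻¹³
s = 1.2×10⁻¹³ mol/L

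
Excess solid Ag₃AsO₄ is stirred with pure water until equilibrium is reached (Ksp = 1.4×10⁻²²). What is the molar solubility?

1.5×10⁻⁶ M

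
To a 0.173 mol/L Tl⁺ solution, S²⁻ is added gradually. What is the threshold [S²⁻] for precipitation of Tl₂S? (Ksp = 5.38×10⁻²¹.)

Each salt precipitates once Q = Ksp for that salt.
Tl₂S(s) ⇌ 2 Tl⁺(aq) + S²⁻(aq)
Ksp = [Tl⁺]^2[S²⁻] = [S²⁻](0.173)^2
[S²⁻] = 5.38×10⁻²¹ / (0.173)^2 = 1.80×10⁻¹⁹
[S²⁻] = 1.80×10⁻¹⁹ mol/L

1.80×10⁻¹⁹ M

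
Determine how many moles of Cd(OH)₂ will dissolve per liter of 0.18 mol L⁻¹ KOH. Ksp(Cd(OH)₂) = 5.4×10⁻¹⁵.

1.7×10⁻¹³ M

Cd(OH)₂(s) ⇌ Cd²⁺(aq) + 2 OH⁻(aq)
With OH⁻ already at 0.18 mol L⁻¹ and s small, take [OH⁻] ≈ 0.18 mol L⁻¹ and [Cd²⁺] = s.
Ksp = [Cd²⁺][OH⁻]^2 = s(0.18)^2
s = 5.4×10⁻¹⁵ / (0.18)^2 = 1.7×10⁻¹³
s = 1.7×10⁻¹³ mol L⁻¹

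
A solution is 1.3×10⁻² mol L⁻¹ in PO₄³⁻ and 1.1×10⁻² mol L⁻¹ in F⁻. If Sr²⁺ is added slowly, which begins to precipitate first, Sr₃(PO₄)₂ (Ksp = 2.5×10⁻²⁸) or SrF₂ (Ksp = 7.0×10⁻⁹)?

Each salt precipitates once Q = Ksp for that salt.
For Sr₃(PO₄)₂: [Sr²⁺] = (Ksp/[PO₄³⁻]^2)^(1/3) = 1.1×10⁻⁸ mol L⁻¹
For SrF₂: [Sr²⁺] = (Ksp/[F⁻]^2) = 5.8×10⁻⁵ mol L⁻¹
Since Sr₃(PO₄)₂ needs less Sr²⁺ to reach saturation, it precipitates first.

Sr₃(PO₄)₂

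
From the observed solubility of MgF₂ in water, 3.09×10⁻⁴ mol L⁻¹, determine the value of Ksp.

MgF₂(s) ⇌ Mg²⁺(aq) + 2 F⁻(aq)
Let s be the molar solubility. Then [Mg²⁺] = s and [F⁻] = 2s.
Ksp = [Mg²⁺][F⁻]^2 = s · (2s)^2 = 4s^3
Ksp = 4 × (3.09×10⁻⁴)^3 = 1.18×10⁻¹⁰

Ksp = 1.18×10⁻¹⁰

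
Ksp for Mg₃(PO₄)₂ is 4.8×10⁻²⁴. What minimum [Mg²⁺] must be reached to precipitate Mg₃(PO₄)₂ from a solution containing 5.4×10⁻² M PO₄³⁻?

Precipitation begins when Q = Ksp.
Mg₃(PO₄)₂(s) ⇌ 3 Mg²⁺(aq) + 2 PO₄³⁻(aq)
Ksp = [Mg²⁺]^3[PO₄³⁻]^2 = [Mg²⁺]^3(5.4×10⁻²)^2
[Mg²⁺]^3 = 4.8×10⁻²⁴ / (5.4×10⁻²)^2 = 1.6×10⁻²¹
[Mg²⁺] = 1.2×10⁻⁷ M

1.2×10⁻⁷ M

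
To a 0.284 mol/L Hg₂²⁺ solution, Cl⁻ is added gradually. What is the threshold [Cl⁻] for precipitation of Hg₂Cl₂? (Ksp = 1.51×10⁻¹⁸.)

2.31×10⁻⁹ M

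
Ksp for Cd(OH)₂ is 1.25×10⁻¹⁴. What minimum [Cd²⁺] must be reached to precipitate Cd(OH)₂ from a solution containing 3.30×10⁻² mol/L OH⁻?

1.15×10⁻¹¹ M

Precipitation begins when Q = Ksp.
Cd(OH)₂(s) ⇌ Cd²⁺(aq) + 2 OH⁻(aq)
Ksp = [Cd²⁺][OH⁻]^2 = [Cd²⁺](3.30×10⁻²)^2
[Cd²⁺] = 1.25×10⁻¹⁴ / (3.30×10⁻²)^2 = 1.15×10⁻¹¹
[Cd²⁺] = 1.15×10⁻¹¹ mol/L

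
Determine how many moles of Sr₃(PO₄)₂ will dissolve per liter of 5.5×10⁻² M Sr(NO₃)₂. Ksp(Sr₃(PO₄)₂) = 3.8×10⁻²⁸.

7.6×10⁻¹³ M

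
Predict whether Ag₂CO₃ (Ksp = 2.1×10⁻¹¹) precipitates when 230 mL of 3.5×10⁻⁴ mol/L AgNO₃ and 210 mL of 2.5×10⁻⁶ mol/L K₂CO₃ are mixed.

The combined volume is 440 mL.
[Ag⁺] = (3.5×10⁻⁴)(230)/440 = 1.8×10⁻⁴ mol/L
[CO₃²⁻] = (2.5×10⁻⁶)(210)/440 = 1.2×10⁻⁶ mol/L
Q = [Ag⁺]^2[CO₃²⁻] = 4.0×10⁻¹⁴
Q = 4.0×10⁻¹⁴ < Ksp = 2.1×10⁻¹¹, so the solution is unsaturated and no precipitate forms.

No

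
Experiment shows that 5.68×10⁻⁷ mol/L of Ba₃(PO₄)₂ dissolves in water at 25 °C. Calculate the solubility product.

Ba₃(PO₄)₂(s) ⇌ 3 Ba²⁺(aq) + 2 PO₄³⁻(aq)
For each mole of Ba₃(PO₄)₂ that dissolves per liter, [Ba²⁺] = 3s and [PO₄³⁻] = 2s; let s denote this solubility.
Ksp = [Ba²⁺]^3[PO₄³⁻]^2 = (3s)^3 · (2s)^2 = 108s^5
Ksp = 108 × (5.68×10⁻⁷)^5 = 6.39×10⁻³⁰

Ksp = 6.39×10⁻³⁰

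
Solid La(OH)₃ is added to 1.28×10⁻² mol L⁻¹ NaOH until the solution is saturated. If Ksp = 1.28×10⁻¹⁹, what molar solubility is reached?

6.10×10⁻¹⁴ M

La(OH)₃(s) ⇌ La³⁺(aq) + 3 OH⁻(aq)
OH⁻ is already present at 1.28×10⁻² mol L⁻¹. If s mol/L of La(OH)₃ dissolves, [La³⁺] = s while [OH⁻] ≈ 1.28×10⁻² mol L⁻¹.
Ksp = [La³⁺][OH⁻]^3 = s(1.28×10⁻²)^3
s = 1.28×10⁻¹⁹ / (1.28×10⁻²)^3 = 6.10×10⁻¹⁴
s = 6.10×10⁻¹⁴ mol L⁻¹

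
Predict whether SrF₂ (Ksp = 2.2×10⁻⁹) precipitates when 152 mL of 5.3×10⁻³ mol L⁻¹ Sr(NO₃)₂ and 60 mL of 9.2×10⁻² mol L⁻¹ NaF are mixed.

The combined volume is 212 mL.
[Sr²⁺] = (5.3×10⁻³)(152)/212 = 3.8×10⁻³ mol L⁻¹
[F⁻] = (9.2×10⁻²)(60)/212 = 2.6×10⁻² mol L⁻¹
Q = [Sr²⁺][F⁻]^2 = 2.6×10⁻⁶
Because Q > Ksp (2.6×10⁻⁶ vs 2.2×10⁻⁹), a precipitate of SrF₂ forms.

Yes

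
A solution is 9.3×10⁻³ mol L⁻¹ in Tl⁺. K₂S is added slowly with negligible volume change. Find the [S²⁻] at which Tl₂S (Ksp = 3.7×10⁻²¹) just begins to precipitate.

4.3×10⁻¹⁷ M

Precipitation begins when Q = Ksp.
Tl₂S(s) ⇌ 2 Tl⁺(aq) + S²⁻(aq)
Ksp = [Tl⁺]^2[S²⁻] = [S²⁻](9.3×10⁻³)^2
[S²⁻] = 3.7×10⁻²¹ / (9.3×10⁻³)^2 = 4.3×10⁻¹⁷
[S²⁻] = 4.3×10⁻¹⁷ mol L⁻¹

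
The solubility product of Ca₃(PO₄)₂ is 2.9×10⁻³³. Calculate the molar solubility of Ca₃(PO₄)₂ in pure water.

1.2×10⁻⁷ M

Ca₃(PO₄)₂(s) ⇌ 3 Ca²⁺(aq) + 2 PO₄³⁻(aq)
For each mole of Ca₃(PO₄)₂ that dissolves per liter, [Ca²⁺] = 3s and [PO₄³⁻] = 2s; let s denote this solubility.
Ksp = [Ca²⁺]^3[PO₄³⁻]^2 = (3s)^3 · (2s)^2 = 108s^5
108s^5 = 2.9×10⁻³³  ⇒  s^5 = 2.7×10⁻³⁵
Taking the 5th root, s = 1.2×10⁻⁷ M.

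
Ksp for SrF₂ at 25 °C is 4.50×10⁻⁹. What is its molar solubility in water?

SrF₂(s) ⇌ Sr²⁺(aq) + 2 F⁻(aq)
If s mol/L of SrF₂ dissolves, [Sr²⁺] = s and [F⁻] = 2s.
Ksp = [Sr²⁺][F⁻]^2 = s · (2s)^2 = 4s^3
4s^3 = 4.50×10⁻⁹  ⇒  s^3 = 1.13×10⁻⁹
s = 1.04×10⁻³ mol L⁻¹

1.04×10⁻³ M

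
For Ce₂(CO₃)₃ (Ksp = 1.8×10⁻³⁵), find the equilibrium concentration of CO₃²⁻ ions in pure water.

1.3×10⁻⁷ M

Ce₂(CO₃)₃(s) ⇌ 2 Ce³⁺(aq) + 3 CO₃²⁻(aq)
For each mole of Ce₂(CO₃)₃ that dissolves per liter, [Ce³⁺] = 2s and [CO₃²⁻] = 3s; let s denote this solubility.
Ksp = [Ce³⁺]^2[CO₃²⁻]^3 = (2s)^2 · (3s)^3 = 108s^5 = 1.8×10⁻³⁵
s = 4.4×10⁻⁸ M
[CO₃²⁻] = 3s = 1.3×10⁻⁷ M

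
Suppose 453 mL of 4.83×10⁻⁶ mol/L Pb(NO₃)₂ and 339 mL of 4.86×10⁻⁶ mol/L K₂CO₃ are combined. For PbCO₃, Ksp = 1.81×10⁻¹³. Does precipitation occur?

After mixing, V = 453 mL + 339 mL = 792 mL.
[Pb²⁺] = (4.83×10⁻⁶)(453)/792 = 2.76×10⁻⁶ mol/L
[CO₃²⁻] = (4.86×10⁻⁶)(339)/792 = 2.08×10⁻⁶ mol/L
Q = [Pb²⁺][CO₃²⁻] = 5.75×10⁻¹²
Q = 5.75×10⁻¹² > Ksp = 1.81×10⁻¹³, so the solution is supersaturated and PbCO₃ precipitates.

Yes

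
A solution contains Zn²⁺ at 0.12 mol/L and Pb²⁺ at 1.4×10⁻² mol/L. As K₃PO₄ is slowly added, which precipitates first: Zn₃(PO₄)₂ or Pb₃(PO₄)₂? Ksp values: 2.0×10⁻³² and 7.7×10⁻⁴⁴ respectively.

Pb₃(PO₄)₂

Each salt precipitates once Q = Ksp for that salt.
For Zn₃(PO₄)₂: [PO₄³⁻] = (Ksp/[Zn²⁺]^3)^(1/2) = 3.4×10⁻¹⁵ mol/L
For Pb₃(PO₄)₂: [PO₄³⁻] = (Ksp/[Pb²⁺]^3)^(1/2) = 1.7×10⁻¹⁹ mol/L
Pb₃(PO₄)₂ requires the lower [PO₄³⁻], so it precipitates first.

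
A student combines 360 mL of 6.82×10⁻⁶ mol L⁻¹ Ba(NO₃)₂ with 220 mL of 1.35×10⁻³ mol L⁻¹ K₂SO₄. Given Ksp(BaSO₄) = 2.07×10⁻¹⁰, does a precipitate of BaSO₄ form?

After mixing, V = 360 mL + 220 mL = 580 mL.
[Ba²⁺] = (6.82×10⁻⁶)(360)/580 = 4.23×10⁻⁶ mol L⁻¹
[SO₄²⁻] = (1.35×10⁻³)(220)/580 = 5.12×10⁻⁴ mol L⁻¹
Q = [Ba²⁺][SO₄²⁻] = 2.17×10⁻⁹
Since Q (2.17×10⁻⁹) exceeds Ksp (2.07×10⁻¹⁰), BaSO₄ will precipitate.

Yes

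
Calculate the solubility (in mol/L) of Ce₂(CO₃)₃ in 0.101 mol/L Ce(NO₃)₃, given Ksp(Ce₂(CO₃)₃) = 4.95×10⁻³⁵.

5.64×10⁻¹² M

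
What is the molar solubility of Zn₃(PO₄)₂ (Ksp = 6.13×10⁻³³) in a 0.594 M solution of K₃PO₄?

8.63×10⁻¹² M

Zn₃(PO₄)₂(s) ⇌ 3 Zn²⁺(aq) + 2 PO₄³⁻(aq)
PO₄³⁻ is already present at 0.594 M. If s mol/L of Zn₃(PO₄)₂ dissolves, [Zn²⁺] = 3s while [PO₄³⁻] ≈ 0.594 M.
Ksp = [Zn²⁺]^3[PO₄³⁻]^2 = (3s)^3(0.594)^2
(3s)^3 = 6.13×10⁻³³ / (0.594)^2 = 1.74×10⁻³²
s = 8.63×10⁻¹² M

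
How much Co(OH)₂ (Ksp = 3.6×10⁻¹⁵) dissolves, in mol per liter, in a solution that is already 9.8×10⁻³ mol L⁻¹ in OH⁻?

3.7×10⁻¹¹ M

Co(OH)₂(s) ⇌ Co²⁺(aq) + 2 OH⁻(aq)
With OH⁻ already at 9.8×10⁻³ mol L⁻¹ and s small, take [OH⁻] ≈ 9.8×10⁻³ mol L⁻¹ and [Co²⁺] = s.
Ksp = [Co²⁺][OH⁻]^2 = s(9.8×10⁻³)^2
s = 3.6×10⁻¹⁵ / (9.8×10⁻³)^2 = 3.7×10⁻¹¹
s = 3.7×10⁻¹¹ mol L⁻¹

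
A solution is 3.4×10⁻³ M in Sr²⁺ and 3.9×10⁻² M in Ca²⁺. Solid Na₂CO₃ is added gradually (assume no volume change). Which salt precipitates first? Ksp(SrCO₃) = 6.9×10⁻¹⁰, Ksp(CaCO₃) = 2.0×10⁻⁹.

The threshold for precipitation is Q = Ksp.
For SrCO₃: [CO₃²⁻] = (Ksp/[Sr²⁺]) = 2.0×10⁻⁷ M
For CaCO₃: [CO₃²⁻] = (Ksp/[Ca²⁺]) = 5.1×10⁻⁸ M
Since CaCO₃ needs less CO₃²⁻ to reach saturation, it precipitates first.

CaCO₃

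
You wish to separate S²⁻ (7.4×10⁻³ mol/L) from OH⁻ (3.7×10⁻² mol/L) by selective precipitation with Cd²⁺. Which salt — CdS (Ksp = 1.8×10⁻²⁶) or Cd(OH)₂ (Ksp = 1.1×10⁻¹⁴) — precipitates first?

CdS

Precipitation of each salt begins when its ion product equals Ksp.
For CdS: [Cd²⁺] = (Ksp/[S²⁻]) = 2.4×10⁻²⁴ mol/L
For Cd(OH)₂: [Cd²⁺] = (Ksp/[OH⁻]^2) = 8.0×10⁻¹² mol/L
Since CdS needs less Cd²⁺ to reach saturation, it precipitates first.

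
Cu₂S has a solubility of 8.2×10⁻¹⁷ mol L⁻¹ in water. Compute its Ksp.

Ksp = 2.2×10⁻⁴⁸

Cu₂S(s) ⇌ 2 Cu⁺(aq) + S²⁻(aq)
Call the molar solubility s, so that [Cu⁺] = 2s and [S²⁻] = s.
Ksp = [Cu⁺]^2[S²⁻] = (2s)^2 · s = 4s^3
Ksp = 4 × (8.2×10⁻¹⁷)^3 = 2.2×10⁻⁴⁸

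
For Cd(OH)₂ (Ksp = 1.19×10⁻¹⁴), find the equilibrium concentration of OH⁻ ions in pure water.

Cd(OH)₂(s) ⇌ Cd²⁺(aq) + 2 OH⁻(aq)
Let s be the molar solubility. Then [Cd²⁺] = s and [OH⁻] = 2s.
Ksp = [Cd²⁺][OH⁻]^2 = s · (2s)^2 = 4s^3 = 1.19×10⁻¹⁴
s = 1.44×10⁻⁵ mol/L
[OH⁻] = 2s = 2.88×10⁻⁵ mol/L

2.88×10⁻⁵ M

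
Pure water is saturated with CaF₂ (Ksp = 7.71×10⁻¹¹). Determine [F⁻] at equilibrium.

CaF₂(s) ⇌ Ca²⁺(aq) + 2 F⁻(aq)
If s mol/L of CaF₂ dissolves, [Ca²⁺] = s and [F⁻] = 2s.
Ksp = [Ca²⁺][F⁻]^2 = s · (2s)^2 = 4s^3 = 7.71×10⁻¹¹
s = 2.68×10⁻⁴ M
[F⁻] = 2s = 5.36×10⁻⁴ M

5.36×10⁻⁴ M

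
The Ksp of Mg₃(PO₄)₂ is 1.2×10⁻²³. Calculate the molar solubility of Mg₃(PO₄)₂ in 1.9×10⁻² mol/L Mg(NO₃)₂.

Mg₃(PO₄)₂(s) ⇌ 3 Mg²⁺(aq) + 2 PO₄³⁻(aq)
The solution already contains Mg²⁺ at 1.9×10⁻² mol/L. Let s be the molar solubility of Mg₃(PO₄)₂.
[Mg²⁺] ≈ 1.9×10⁻² mol/L (common ion dominates); [PO₄³⁻] = 2s.
Ksp = [Mg²⁺]^3[PO₄³⁻]^2 = (1.9×10⁻²)^3(2s)^2
(2s)^2 = 1.2×10⁻²³ / (1.9×10⁻²)^3 = 1.7×10⁻¹⁸
s = 6.6×10⁻¹⁰ mol/L

6.6×10⁻¹⁰ M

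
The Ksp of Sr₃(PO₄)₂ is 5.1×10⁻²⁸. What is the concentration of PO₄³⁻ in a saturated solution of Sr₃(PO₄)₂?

2.7×10⁻⁶ M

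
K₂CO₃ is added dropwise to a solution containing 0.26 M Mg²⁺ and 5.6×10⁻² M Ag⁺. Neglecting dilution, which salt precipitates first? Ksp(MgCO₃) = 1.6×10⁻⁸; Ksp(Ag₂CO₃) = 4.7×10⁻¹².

Precipitation of each salt begins when its ion product equals Ksp.
For MgCO₃: [CO₃²⁻] = (Ksp/[Mg²⁺]) = 6.2×10⁻⁸ M
For Ag₂CO₃: [CO₃²⁻] = (Ksp/[Ag⁺]^2) = 1.5×10⁻⁹ M
Since Ag₂CO₃ needs less CO₃²⁻ to reach saturation, it precipitates first.

Ag₂CO₃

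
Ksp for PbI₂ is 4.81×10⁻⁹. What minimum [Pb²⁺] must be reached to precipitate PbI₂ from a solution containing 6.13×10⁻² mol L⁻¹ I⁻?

1.28×10⁻⁶ M

Precipitation begins when Q = Ksp.
PbI₂(s) ⇌ Pb²⁺(aq) + 2 I⁻(aq)
Ksp = [Pb²⁺][I⁻]^2 = [Pb²⁺](6.13×10⁻²)^2
[Pb²⁺] = 4.81×10⁻⁹ / (6.13×10⁻²)^2 = 1.28×10⁻⁶
[Pb²⁺] = 1.28×10⁻⁶ mol L⁻¹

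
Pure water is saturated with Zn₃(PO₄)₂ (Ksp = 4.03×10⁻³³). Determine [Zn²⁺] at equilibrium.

3.90×10⁻⁷ M

Zn₃(PO₄)₂(s) ⇌ 3 Zn²⁺(aq) + 2 PO₄³⁻(aq)
Call the molar solubility s, so that [Zn²⁺] = 3s and [PO₄³⁻] = 2s.
Ksp = [Zn²⁺]^3[PO₄³⁻]^2 = (3s)^3 · (2s)^2 = 108s^5 = 4.03×10⁻³³
s = 1.30×10⁻⁷ mol L⁻¹
[Zn²⁺] = 3s = 3.90×10⁻⁷ mol L⁻¹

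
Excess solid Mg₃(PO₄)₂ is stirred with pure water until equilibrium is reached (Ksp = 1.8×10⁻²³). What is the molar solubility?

1.1×10⁻⁵ M

Mg₃(PO₄)₂(s) ⇌ 3 Mg²⁺(aq) + 2 PO₄³⁻(aq)
For each mole of Mg₃(PO₄)₂ that dissolves per liter, [Mg²⁺] = 3s and [PO₄³⁻] = 2s; let s denote this solubility.
Ksp = [Mg²⁺]^3[PO₄³⁻]^2 = (3s)^3 · (2s)^2 = 108s^5
108s^5 = 1.8×10⁻²³  ⇒  s^5 = 1.7×10⁻²⁵
Taking the 5th root, s = 1.1×10⁻⁵ mol L⁻¹.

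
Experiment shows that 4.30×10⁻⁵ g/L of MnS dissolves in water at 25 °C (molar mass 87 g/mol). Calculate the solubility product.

s = (4.30×10⁻⁵ g L⁻¹)/(87 g mol⁻¹) = 4.9425×10⁻⁷ M
MnS(s) ⇌ Mn²⁺(aq) + S²⁻(aq)
Let s be the molar solubility. Then [Mn²⁺] = s and [S²⁻] = s.
Ksp = [Mn²⁺][S²⁻] = s · s = s^2
Ksp = (4.9425×10⁻⁷)^2 = 2.44×10⁻¹³

Ksp = 2.44×10⁻¹³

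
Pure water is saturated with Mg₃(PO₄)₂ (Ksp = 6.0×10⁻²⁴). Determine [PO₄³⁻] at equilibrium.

Mg₃(PO₄)₂(s) ⇌ 3 Mg²⁺(aq) + 2 PO₄³⁻(aq)
If s mol/L of Mg₃(PO₄)₂ dissolves, [Mg²⁺] = 3s and [PO₄³⁻] = 2s.
Ksp = [Mg²⁺]^3[PO₄³⁻]^2 = (3s)^3 · (2s)^2 = 108s^5 = 6.0×10⁻²⁴
s = 8.9×10⁻⁶ mol L⁻¹
[PO₄³⁻] = 2s = 1.8×10⁻⁵ mol L⁻¹

1.8×10⁻⁵ M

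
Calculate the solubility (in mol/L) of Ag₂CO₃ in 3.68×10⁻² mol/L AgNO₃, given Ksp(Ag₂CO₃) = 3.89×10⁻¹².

2.87×10⁻⁹ M

Ag₂CO₃(s) ⇌ 2 Ag⁺(aq) + CO₃²⁻(aq)
Let s be the solubility of Ag₂CO₃ here. The common ion gives [Ag⁺] ≈ 3.68×10⁻² mol/L, and [CO₃²⁻] = s.
Ksp = [Ag⁺]^2[CO₃²⁻] = (3.68×10⁻²)^2s
s = 3.89×10⁻¹² / (3.68×10⁻²)^2 = 2.87×10⁻⁹
s = 2.87×10⁻⁹ mol/L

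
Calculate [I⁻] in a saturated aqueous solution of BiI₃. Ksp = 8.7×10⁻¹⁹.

4.0×10⁻⁵ M

BiI₃(s) ⇌ Bi³⁺(aq) + 3 I⁻(aq)
Call the molar solubility s, so that [Bi³⁺] = s and [I⁻] = 3s.
Ksp = [Bi³⁺][I⁻]^3 = s · (3s)^3 = 27s^4 = 8.7×10⁻¹⁹
s = 1.3×10⁻⁵ mol/L
[I⁻] = 3s = 4.0×10⁻⁵ mol/L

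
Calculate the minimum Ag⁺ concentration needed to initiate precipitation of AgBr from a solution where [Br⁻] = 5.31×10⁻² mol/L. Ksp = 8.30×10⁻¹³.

The threshold for precipitation is Q = Ksp.
AgBr(s) ⇌ Ag⁺(aq) + Br⁻(aq)
Ksp = [Ag⁺][Br⁻] = [Ag⁺](5.31×10⁻²)
[Ag⁺] = 8.30×10⁻¹³ / (5.31×10⁻²) = 1.56×10⁻¹¹
[Ag⁺] = 1.56×10⁻¹¹ mol/L

1.56×10⁻¹¹ M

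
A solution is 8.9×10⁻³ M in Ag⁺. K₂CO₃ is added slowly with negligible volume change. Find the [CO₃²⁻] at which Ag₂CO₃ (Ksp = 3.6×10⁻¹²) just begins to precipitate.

A salt starts to precipitate once the ion product Q reaches its Ksp.
Ag₂CO₃(s) ⇌ 2 Ag⁺(aq) + CO₃²⁻(aq)
Ksp = [Ag⁺]^2[CO₃²⁻] = [CO₃²⁻](8.9×10⁻³)^2
[CO₃²⁻] = 3.6×10⁻¹² / (8.9×10⁻³)^2 = 4.5×10⁻⁸
[CO₃²⁻] = 4.5×10⁻⁸ M

4.5×10⁻⁸ M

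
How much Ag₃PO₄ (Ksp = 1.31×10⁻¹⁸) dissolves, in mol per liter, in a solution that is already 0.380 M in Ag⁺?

Ag₃PO₄(s) ⇌ 3 Ag⁺(aq) + PO₄³⁻(aq)
Let s be the solubility of Ag₃PO₄ here. The common ion gives [Ag⁺] ≈ 0.380 M, and [PO₄³⁻] = s.
Ksp = [Ag⁺]^3[PO₄³⁻] = (0.380)^3s
s = 1.31×10⁻¹⁸ / (0.380)^3 = 2.39×10⁻¹⁷
s = 2.39×10⁻¹⁷ M

2.39×10⁻¹⁷ M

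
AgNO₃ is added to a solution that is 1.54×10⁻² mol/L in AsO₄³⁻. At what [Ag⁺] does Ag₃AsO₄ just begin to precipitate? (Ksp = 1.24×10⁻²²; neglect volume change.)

2.00×10⁻⁷ M

A salt starts to precipitate once the ion product Q reaches its Ksp.
Ag₃AsO₄(s) ⇌ 3 Ag⁺(aq) + AsO₄³⁻(aq)
Ksp = [Ag⁺]^3[AsO₄³⁻] = [Ag⁺]^3(1.54×10⁻²)
[Ag⁺]^3 = 1.24×10⁻²² / (1.54×10⁻²) = 8.05×10⁻²¹
[Ag⁺] = 2.00×10⁻⁷ mol/L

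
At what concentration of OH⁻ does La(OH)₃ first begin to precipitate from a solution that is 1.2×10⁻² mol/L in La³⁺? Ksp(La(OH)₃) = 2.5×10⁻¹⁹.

2.8×10⁻⁶ M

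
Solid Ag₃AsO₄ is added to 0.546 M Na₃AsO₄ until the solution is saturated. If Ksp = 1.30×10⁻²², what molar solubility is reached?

2.07×10⁻⁸ M

Ag₃AsO₄(s) ⇌ 3 Ag⁺(aq) + AsO₄³⁻(aq)
AsO₄³⁻ is already present at 0.546 M. If s mol/L of Ag₃AsO₄ dissolves, [Ag⁺] = 3s while [AsO₄³⁻] ≈ 0.546 M.
Ksp = [Ag⁺]^3[AsO₄³⁻] = (3s)^3(0.546)
(3s)^3 = 1.30×10⁻²² / (0.546) = 2.38×10⁻²²
s = 2.07×10⁻⁸ M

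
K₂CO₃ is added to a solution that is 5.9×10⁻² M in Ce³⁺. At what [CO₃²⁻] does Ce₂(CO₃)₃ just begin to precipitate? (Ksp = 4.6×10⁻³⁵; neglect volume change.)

Precipitation begins when Q = Ksp.
Ce₂(CO₃)₃(s) ⇌ 2 Ce³⁺(aq) + 3 CO₃²⁻(aq)
Ksp = [Ce³⁺]^2[CO₃²⁻]^3 = [CO₃²⁻]^3(5.9×10⁻²)^2
[CO₃²⁻]^3 = 4.6×10⁻³⁵ / (5.9×10⁻²)^2 = 1.3×10⁻³²
[CO₃²⁻] = 2.4×10⁻¹¹ M

2.4×10⁻¹¹ M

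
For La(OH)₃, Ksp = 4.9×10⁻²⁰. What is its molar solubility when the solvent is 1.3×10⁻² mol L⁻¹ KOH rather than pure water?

2.2×10⁻¹⁴ M

La(OH)₃(s) ⇌ La³⁺(aq) + 3 OH⁻(aq)
Let s be the solubility of La(OH)₃ here. The common ion gives [OH⁻] ≈ 1.3×10⁻² mol L⁻¹, and [La³⁺] = s.
Ksp = [La³⁺][OH⁻]^3 = s(1.3×10⁻²)^3
s = 4.9×10⁻²⁰ / (1.3×10⁻²)^3 = 2.2×10⁻¹⁴
s = 2.2×10⁻¹⁴ mol L⁻¹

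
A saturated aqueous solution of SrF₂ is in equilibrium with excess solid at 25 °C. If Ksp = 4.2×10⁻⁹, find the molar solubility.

1.0×10⁻³ M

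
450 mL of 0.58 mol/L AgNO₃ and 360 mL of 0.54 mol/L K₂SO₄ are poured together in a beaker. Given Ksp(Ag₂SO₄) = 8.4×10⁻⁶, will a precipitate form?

The combined volume is 810 mL.
[Ag⁺] = (0.58)(450)/810 = 0.32 mol/L
[SO₄²⁻] = (0.54)(360)/810 = 0.24 mol/L
Q = [Ag⁺]^2[SO₄²⁻] = 2.5×10⁻²
Since Q (2.5×10⁻²) exceeds Ksp (8.4×10⁻⁶), Ag₂SO₄ will precipitate.

Yes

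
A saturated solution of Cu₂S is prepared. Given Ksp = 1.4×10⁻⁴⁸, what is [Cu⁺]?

1.4×10⁻¹⁶ M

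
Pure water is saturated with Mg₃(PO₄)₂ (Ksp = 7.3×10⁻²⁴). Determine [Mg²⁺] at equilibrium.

Mg₃(PO₄)₂(s) ⇌ 3 Mg²⁺(aq) + 2 PO₄³⁻(aq)
If s mol/L of Mg₃(PO₄)₂ dissolves, [Mg²⁺] = 3s and [PO₄³⁻] = 2s.
Ksp = [Mg²⁺]^3[PO₄³⁻]^2 = (3s)^3 · (2s)^2 = 108s^5 = 7.3×10⁻²⁴
s = 9.2×10⁻⁶ M
[Mg²⁺] = 3s = 2.8×10⁻⁵ M

2.8×10⁻⁵ M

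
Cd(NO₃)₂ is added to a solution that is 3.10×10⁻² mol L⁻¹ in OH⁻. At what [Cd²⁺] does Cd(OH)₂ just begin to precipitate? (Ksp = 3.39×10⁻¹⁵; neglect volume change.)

3.53×10⁻¹² M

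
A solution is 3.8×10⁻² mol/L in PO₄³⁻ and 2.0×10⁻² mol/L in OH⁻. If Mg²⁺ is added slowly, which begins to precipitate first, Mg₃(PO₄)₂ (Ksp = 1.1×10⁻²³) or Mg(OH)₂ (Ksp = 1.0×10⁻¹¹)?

The threshold for precipitation is Q = Ksp.
For Mg₃(PO₄)₂: [Mg²⁺] = (Ksp/[PO₄³⁻]^2)^(1/3) = 2.0×10⁻⁷ mol/L
For Mg(OH)₂: [Mg²⁺] = (Ksp/[OH⁻]^2) = 2.5×10⁻⁸ mol/L
Mg(OH)₂ requires the lower [Mg²⁺], so it precipitates first.

Mg(OH)₂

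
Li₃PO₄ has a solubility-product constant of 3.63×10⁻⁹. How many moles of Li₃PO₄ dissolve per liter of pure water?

Li₃PO₄(s) ⇌ 3 Li⁺(aq) + PO₄³⁻(aq)
For each mole of Li₃PO₄ that dissolves per liter, [Li⁺] = 3s and [PO₄³⁻] = s; let s denote this solubility.
Ksp = [Li⁺]^3[PO₄³⁻] = (3s)^3 · s = 27s^4
27s^4 = 3.63×10⁻⁹  ⇒  s^4 = 1.34×10⁻¹⁰
s = (1.34×10⁻¹⁰)^(1/4) = 3.41×10⁻³ M

3.41×10⁻³ M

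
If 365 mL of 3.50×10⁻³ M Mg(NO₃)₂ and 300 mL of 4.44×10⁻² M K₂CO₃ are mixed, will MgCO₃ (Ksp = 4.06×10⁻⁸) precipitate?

Yes

Total volume after mixing = 365 + 300 = 665 mL.
[Mg²⁺] = (3.50×10⁻³)(365)/665 = 1.92×10⁻³ M
[CO₃²⁻] = (4.44×10⁻²)(300)/665 = 2.00×10⁻² M
Q = [Mg²⁺][CO₃²⁻] = 3.85×10⁻⁵
Q = 3.85×10⁻⁵ > Ksp = 4.06×10⁻⁸, so the solution is supersaturated and MgCO₃ precipitates.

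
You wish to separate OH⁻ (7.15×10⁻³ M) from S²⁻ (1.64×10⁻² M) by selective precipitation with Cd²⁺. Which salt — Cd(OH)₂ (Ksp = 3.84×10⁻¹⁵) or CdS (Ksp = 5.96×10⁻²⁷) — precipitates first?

Precipitation of each salt begins when its ion product equals Ksp.
For Cd(OH)₂: [Cd²⁺] = (Ksp/[OH⁻]^2) = 7.51×10⁻¹¹ M
For CdS: [Cd²⁺] = (Ksp/[S²⁻]) = 3.63×10⁻²⁵ M
The smaller threshold [Cd²⁺] is reached first, so CdS precipitates first.

CdS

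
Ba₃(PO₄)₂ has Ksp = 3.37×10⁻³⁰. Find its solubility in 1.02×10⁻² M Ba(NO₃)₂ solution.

Ba₃(PO₄)₂(s) ⇌ 3 Ba²⁺(aq) + 2 PO₄³⁻(aq)
Ba²⁺ is already present at 1.02×10⁻² M. If s mol/L of Ba₃(PO₄)₂ dissolves, [PO₄³⁻] = 2s while [Ba²⁺] ≈ 1.02×10⁻² M.
Ksp = [Ba²⁺]^3[PO₄³⁻]^2 = (1.02×10⁻²)^3(2s)^2
(2s)^2 = 3.37×10⁻³⁰ / (1.02×10⁻²)^3 = 3.18×10⁻²⁴
s = 8.91×10⁻¹³ M

8.91×10⁻¹³ M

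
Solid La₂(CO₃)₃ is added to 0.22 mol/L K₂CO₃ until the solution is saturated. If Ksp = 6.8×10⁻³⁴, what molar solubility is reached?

1.3×10⁻¹⁶ M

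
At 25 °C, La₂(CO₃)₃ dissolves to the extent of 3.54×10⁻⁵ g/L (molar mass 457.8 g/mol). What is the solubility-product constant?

Molar solubility s = (3.54×10⁻⁵ g/L) / (457.8 g/mol) = 7.7326×10⁻⁸ mol/L
La₂(CO₃)₃(s) ⇌ 2 La³⁺(aq) + 3 CO₃²⁻(aq)
If s mol/L of La₂(CO₃)₃ dissolves, [La³⁺] = 2s and [CO₃²⁻] = 3s.
Ksp = [La³⁺]^2[CO₃²⁻]^3 = (2s)^2 · (3s)^3 = 108s^5
Ksp = 108 × (7.7326×10⁻⁸)^5 = 2.99×10⁻³⁴

Ksp = 2.99×10⁻³⁴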